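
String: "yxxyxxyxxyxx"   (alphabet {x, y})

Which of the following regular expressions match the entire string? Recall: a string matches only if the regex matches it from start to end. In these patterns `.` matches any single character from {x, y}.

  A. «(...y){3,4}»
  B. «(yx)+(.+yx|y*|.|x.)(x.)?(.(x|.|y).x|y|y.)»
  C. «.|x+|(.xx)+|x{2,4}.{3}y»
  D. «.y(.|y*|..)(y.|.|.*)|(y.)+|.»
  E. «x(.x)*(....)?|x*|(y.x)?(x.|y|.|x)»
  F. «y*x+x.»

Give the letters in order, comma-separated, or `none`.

A → no match — must end with "y"
B → match
C → match
D → no match
E → no match
F → no match

B, C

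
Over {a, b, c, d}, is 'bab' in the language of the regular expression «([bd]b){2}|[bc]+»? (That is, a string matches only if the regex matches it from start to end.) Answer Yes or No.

No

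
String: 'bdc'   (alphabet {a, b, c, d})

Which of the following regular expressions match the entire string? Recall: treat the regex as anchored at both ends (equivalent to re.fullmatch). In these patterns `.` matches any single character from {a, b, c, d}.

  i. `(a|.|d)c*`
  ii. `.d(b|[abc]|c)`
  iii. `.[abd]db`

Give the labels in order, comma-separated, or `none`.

i → no match
ii → match
iii → no match — must end with 'db'

ii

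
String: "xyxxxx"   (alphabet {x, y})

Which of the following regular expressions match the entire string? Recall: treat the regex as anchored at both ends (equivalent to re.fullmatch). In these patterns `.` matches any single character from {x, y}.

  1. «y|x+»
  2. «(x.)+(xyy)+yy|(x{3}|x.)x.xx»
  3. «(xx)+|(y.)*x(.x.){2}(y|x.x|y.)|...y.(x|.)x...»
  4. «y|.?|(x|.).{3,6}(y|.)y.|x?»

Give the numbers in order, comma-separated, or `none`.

1 → no match
2 → match
3 → no match
4 → no match

2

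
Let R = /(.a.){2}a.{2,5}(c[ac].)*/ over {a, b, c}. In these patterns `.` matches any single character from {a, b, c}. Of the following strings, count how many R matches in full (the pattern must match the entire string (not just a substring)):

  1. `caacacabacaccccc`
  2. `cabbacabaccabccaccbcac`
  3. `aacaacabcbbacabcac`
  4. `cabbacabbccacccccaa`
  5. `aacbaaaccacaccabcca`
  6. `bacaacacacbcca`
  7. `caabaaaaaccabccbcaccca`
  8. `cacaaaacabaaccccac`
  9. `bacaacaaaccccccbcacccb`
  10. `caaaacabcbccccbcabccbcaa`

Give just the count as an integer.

9

1 → no match
2 → match
3 → match
4 → match
5 → match
6 → match
7 → match
8 → match
9 → match
10 → match
Total matched: 9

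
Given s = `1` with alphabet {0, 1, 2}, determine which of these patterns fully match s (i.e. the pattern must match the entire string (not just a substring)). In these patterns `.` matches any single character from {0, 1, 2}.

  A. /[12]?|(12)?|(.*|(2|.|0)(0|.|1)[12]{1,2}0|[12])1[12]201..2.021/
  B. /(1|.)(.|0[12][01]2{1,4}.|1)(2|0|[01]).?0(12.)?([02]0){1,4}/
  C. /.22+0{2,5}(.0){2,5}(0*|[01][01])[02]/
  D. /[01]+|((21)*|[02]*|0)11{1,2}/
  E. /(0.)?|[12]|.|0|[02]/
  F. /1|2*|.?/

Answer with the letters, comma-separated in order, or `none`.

A → match
B → no match — must end with `0`
C → no match
D → match
E → match
F → match

A, D, E, F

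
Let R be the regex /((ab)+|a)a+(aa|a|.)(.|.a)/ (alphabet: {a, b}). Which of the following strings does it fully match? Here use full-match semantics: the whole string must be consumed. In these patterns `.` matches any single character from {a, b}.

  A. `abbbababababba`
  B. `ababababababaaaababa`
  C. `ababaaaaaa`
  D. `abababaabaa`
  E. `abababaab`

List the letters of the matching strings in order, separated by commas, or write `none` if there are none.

A → no match
B → no match
C → match
D → match
E → match

C, D, E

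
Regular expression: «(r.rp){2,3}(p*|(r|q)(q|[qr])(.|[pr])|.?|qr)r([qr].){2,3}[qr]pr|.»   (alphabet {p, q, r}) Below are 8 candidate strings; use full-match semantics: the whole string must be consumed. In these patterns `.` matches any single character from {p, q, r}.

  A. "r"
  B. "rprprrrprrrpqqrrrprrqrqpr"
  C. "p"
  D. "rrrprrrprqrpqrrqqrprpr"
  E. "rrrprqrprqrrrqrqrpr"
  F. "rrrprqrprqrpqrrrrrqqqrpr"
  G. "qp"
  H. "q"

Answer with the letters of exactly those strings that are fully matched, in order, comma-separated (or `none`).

A, B, C, D, E, F, H

A → match
B → match
C → match
D → match
E → match
F → match
G → no match
H → match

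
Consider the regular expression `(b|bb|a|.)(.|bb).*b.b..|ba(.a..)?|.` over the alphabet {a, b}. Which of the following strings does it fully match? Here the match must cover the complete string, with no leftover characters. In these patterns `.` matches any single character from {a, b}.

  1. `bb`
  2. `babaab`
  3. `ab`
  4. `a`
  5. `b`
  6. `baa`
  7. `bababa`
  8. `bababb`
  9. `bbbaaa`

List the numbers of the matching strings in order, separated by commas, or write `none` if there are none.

1 → no match
2 → match
3 → no match
4 → match
5 → match
6 → no match
7 → match
8 → match
9 → no match

2, 4, 5, 7, 8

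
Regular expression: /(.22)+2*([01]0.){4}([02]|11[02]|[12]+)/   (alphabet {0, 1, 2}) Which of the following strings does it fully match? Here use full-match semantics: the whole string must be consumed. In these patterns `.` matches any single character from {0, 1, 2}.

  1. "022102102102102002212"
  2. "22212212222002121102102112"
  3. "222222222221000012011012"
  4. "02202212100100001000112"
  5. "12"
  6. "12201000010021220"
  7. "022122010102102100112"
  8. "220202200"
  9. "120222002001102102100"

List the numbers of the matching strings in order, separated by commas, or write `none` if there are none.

1 → no match
2 → no match
3 → no match
4 → no match
5. "12" → no match
6 → no match
7 → no match
8. "220202200" → no match
9 → no match

none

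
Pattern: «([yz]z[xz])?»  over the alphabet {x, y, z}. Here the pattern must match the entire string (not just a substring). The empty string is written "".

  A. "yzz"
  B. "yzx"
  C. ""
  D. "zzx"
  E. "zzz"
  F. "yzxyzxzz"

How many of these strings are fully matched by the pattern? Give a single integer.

A → match
B → match
C → match
D → match
E → match
F → no match
Total matched: 5

5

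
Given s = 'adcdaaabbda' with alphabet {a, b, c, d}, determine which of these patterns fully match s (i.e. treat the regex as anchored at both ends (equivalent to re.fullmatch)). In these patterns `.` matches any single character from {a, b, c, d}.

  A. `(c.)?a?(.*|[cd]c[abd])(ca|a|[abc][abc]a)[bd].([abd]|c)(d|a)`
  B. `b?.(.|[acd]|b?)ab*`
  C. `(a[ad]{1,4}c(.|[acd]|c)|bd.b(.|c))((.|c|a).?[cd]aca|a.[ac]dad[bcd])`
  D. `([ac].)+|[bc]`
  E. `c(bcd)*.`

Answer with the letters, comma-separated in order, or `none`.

A → match
B → no match
C → no match
D → no match
E → no match — must start with 'c'

A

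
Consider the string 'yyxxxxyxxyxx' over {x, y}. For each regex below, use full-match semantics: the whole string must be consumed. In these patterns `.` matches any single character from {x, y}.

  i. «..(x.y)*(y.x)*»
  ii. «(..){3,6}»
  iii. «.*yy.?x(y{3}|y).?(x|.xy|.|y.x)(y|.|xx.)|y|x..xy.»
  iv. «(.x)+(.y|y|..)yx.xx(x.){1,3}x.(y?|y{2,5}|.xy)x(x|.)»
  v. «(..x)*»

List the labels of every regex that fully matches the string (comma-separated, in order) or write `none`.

ii, v

i → no match
ii → match
iii → no match
iv → no match
v → match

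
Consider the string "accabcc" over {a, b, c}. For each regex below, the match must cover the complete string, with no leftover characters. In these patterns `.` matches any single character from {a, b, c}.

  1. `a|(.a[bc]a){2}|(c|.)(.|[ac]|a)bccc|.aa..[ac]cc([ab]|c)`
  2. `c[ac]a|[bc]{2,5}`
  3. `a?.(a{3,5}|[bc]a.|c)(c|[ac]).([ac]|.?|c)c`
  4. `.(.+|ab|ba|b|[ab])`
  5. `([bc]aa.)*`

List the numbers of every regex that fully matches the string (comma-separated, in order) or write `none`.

3, 4

1 → no match
2 → no match
3 → match
4 → match
5 → no match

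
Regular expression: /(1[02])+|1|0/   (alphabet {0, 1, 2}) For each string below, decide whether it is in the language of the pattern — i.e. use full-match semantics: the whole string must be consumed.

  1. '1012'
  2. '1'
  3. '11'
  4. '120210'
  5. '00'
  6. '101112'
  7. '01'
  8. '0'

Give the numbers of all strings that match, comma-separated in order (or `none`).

1 → match
2 → match
3 → no match
4 → no match
5 → no match
6 → no match
7 → no match
8 → match

1, 2, 8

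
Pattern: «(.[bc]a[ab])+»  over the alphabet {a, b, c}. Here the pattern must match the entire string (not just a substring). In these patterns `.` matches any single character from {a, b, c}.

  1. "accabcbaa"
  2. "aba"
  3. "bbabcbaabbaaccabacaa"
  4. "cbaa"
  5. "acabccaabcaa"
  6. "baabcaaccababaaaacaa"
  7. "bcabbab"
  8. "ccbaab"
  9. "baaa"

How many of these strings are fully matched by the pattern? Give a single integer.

1 → no match
2 → no match
3 → match
4 → match
5 → match
6 → no match
7 → no match
8 → no match
9 → no match
Total matched: 3

3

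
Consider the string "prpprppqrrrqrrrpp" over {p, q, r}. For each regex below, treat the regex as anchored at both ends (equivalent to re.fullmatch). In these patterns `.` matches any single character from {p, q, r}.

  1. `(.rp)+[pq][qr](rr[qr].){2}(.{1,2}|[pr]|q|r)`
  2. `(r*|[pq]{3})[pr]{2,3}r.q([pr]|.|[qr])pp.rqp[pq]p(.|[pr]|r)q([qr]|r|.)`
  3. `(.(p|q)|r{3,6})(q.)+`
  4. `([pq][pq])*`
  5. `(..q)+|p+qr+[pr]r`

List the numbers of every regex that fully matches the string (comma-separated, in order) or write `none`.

1 → match
2 → no match
3 → no match
4 → no match
5 → no match

1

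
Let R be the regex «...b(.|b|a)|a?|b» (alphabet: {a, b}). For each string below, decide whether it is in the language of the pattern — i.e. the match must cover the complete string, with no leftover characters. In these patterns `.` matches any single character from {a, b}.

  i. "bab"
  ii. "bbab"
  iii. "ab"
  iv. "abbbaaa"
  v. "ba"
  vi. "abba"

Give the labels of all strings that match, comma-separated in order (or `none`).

none

i → no match
ii → no match
iii → no match
iv → no match
v → no match
vi → no match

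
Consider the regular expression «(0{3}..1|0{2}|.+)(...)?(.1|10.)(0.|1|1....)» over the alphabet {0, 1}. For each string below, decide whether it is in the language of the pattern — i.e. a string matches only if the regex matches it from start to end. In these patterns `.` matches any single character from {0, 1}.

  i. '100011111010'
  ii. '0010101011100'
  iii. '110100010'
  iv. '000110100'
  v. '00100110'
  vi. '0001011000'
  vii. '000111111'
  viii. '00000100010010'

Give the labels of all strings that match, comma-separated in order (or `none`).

i → match
ii → match
iii → no match
iv → match
v → no match
vi → no match
vii → match
viii → no match

i, ii, iv, vii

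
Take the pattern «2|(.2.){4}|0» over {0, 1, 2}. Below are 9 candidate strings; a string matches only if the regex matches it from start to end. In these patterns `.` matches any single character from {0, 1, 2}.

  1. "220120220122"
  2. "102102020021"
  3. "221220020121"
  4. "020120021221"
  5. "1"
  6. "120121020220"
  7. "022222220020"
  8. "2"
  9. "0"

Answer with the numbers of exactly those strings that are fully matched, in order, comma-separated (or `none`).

1 → match
2 → no match
3 → match
4 → match
5 → no match
6 → match
7 → match
8 → match
9 → match

1, 3, 4, 6, 7, 8, 9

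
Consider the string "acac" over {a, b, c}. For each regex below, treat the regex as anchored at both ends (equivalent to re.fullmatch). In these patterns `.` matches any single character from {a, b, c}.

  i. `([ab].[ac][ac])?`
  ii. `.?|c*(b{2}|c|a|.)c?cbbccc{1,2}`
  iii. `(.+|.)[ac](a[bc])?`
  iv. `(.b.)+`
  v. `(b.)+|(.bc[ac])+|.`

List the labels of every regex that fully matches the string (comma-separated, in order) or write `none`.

i, iii

i → match
ii → no match
iii → match
iv → no match
v → no match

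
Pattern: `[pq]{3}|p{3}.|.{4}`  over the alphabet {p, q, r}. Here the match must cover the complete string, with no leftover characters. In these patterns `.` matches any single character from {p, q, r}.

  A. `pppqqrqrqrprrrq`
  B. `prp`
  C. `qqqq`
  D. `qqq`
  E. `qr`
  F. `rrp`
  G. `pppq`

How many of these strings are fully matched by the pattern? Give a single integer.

A → no match
B → no match
C → match
D → match
E → no match
F → no match
G → match
Total matched: 3

3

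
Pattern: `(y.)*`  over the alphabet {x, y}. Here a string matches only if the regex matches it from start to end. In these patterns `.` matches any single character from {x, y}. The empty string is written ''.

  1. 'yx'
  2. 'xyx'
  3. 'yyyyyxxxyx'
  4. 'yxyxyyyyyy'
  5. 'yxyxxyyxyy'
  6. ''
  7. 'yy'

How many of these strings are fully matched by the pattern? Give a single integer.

4

1. 'yx' → match
2. 'xyx' → no match
3. 'yyyyyxxxyx' → no match
4. 'yxyxyyyyyy' → match
5. 'yxyxxyyxyy' → no match
6. '' → match
7. 'yy' → match
Total matched: 4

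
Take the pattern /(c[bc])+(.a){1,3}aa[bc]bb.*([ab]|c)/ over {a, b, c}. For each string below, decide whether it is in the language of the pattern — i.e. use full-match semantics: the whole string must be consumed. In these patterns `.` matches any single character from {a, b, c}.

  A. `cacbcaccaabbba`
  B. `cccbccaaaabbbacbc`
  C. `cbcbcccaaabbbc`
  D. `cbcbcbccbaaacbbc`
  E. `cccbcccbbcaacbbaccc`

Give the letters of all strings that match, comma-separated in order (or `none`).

A → no match
B → match
C → match
D → match
E → no match

B, C, D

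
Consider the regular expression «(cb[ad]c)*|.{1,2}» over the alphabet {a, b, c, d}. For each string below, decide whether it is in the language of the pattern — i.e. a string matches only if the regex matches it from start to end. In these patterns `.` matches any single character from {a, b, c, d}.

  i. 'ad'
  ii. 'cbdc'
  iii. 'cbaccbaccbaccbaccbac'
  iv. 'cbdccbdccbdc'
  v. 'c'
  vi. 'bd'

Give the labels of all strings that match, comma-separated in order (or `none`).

i, ii, iii, iv, v, vi

i → match
ii → match
iii → match
iv → match
v → match
vi → match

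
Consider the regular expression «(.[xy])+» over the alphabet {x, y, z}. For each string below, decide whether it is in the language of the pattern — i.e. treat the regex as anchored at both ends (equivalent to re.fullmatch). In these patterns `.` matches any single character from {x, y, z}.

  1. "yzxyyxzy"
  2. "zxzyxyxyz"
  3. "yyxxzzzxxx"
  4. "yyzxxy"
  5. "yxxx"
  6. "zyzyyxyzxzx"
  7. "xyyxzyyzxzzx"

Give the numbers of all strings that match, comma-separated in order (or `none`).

1 → no match
2 → no match
3 → no match
4 → match
5 → match
6 → no match
7 → no match

4, 5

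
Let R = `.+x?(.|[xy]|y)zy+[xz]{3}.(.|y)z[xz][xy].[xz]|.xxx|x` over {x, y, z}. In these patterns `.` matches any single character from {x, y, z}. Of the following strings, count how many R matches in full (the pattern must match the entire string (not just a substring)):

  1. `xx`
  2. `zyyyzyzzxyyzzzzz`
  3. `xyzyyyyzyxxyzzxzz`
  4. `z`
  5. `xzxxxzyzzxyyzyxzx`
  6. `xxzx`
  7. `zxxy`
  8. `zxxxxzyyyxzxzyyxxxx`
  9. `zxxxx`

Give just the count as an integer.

0

1. `xx` → no match
2 → no match
3 → no match
4. `z` → no match
5 → no match
6. `xxzx` → no match
7. `zxxy` → no match
8 → no match
9. `zxxxx` → no match
Total matched: 0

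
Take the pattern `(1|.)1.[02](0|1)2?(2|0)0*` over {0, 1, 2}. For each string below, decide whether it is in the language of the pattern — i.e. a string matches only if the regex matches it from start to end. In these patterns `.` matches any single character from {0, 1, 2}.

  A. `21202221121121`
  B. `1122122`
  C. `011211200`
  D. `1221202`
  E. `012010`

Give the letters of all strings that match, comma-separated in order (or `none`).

B, E

A → no match
B → match
C → no match
D → no match
E → match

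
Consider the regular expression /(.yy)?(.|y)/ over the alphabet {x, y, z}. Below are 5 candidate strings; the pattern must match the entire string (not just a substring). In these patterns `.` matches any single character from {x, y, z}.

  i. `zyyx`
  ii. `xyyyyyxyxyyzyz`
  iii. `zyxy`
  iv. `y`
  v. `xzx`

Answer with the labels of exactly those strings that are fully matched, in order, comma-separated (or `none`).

i, iv

i → match
ii → no match
iii → no match
iv → match
v → no match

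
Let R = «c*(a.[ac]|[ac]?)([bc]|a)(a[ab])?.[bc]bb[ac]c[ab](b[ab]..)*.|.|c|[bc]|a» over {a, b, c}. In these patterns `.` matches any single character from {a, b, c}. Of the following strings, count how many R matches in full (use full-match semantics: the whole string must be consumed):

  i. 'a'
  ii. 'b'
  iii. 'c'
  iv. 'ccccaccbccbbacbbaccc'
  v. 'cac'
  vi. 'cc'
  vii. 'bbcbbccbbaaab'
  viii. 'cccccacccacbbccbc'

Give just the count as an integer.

6

i → match
ii → match
iii → match
iv → match
v → no match
vi → no match
vii → match
viii → match
Total matched: 6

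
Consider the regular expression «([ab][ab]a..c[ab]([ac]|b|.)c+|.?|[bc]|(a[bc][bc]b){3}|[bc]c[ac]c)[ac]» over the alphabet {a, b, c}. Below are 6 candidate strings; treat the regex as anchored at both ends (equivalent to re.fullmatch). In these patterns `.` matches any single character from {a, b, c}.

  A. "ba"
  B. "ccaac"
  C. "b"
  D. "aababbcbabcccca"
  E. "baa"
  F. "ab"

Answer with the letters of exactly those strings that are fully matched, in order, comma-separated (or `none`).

A

A → match
B → no match
C → no match
D → no match
E → no match
F → no match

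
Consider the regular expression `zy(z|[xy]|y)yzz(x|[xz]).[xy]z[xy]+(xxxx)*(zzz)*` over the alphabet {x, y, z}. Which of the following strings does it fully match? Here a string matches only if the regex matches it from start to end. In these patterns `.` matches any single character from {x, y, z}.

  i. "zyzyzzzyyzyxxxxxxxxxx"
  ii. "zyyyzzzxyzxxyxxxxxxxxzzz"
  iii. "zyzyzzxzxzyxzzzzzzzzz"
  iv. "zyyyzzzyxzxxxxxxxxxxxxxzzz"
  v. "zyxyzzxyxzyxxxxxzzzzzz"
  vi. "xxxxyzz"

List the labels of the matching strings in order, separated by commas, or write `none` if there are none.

i, ii, iii, iv, v

i → match
ii → match
iii → match
iv → match
v → match
vi → no match — must start with "zy"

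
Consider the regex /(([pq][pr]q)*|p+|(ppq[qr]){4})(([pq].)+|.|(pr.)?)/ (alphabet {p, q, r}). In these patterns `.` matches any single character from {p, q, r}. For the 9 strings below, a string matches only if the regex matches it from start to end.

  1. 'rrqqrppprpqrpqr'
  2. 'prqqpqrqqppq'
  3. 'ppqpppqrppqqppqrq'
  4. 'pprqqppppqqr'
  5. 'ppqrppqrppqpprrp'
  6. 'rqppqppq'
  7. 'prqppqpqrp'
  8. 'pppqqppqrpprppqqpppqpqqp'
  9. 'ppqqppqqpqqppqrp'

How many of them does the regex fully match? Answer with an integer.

0

1 → no match
2. 'prqqpqrqqppq' → no match
3 → no match
4. 'pprqqppppqqr' → no match
5 → no match
6. 'rqppqppq' → no match
7. 'prqppqpqrp' → no match
8 → no match
9 → no match
Total matched: 0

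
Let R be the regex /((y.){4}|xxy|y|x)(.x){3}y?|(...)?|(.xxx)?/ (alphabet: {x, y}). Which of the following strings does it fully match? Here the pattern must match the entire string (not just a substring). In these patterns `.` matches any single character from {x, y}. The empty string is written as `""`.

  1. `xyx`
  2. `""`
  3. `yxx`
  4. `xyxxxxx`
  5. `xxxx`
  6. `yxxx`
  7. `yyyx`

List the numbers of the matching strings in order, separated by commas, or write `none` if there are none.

1 → match
2 → match
3 → match
4 → match
5 → match
6 → match
7 → no match

1, 2, 3, 4, 5, 6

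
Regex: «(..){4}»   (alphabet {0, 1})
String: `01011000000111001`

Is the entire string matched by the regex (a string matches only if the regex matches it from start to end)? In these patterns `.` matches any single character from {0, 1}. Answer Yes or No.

No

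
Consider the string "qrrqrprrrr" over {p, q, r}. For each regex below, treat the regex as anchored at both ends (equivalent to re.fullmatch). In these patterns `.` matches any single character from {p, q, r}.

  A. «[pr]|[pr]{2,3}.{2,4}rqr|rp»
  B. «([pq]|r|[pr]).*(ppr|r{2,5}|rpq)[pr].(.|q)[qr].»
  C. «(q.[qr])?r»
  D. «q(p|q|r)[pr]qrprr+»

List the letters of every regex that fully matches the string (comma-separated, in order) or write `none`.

D

A → no match
B → no match
C → no match
D → match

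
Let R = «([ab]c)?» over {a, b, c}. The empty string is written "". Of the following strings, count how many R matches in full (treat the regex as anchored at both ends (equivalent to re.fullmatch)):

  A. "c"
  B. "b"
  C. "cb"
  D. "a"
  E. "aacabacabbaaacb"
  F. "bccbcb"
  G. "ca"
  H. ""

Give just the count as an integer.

1

A → no match
B → no match
C → no match
D → no match
E → no match
F → no match
G → no match
H → match
Total matched: 1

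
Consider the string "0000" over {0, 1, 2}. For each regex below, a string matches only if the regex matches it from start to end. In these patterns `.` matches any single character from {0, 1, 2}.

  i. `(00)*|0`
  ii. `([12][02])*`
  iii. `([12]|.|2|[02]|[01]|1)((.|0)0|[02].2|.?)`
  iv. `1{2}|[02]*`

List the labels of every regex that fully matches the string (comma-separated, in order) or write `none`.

i, iv

i → match
ii → no match
iii → no match
iv → match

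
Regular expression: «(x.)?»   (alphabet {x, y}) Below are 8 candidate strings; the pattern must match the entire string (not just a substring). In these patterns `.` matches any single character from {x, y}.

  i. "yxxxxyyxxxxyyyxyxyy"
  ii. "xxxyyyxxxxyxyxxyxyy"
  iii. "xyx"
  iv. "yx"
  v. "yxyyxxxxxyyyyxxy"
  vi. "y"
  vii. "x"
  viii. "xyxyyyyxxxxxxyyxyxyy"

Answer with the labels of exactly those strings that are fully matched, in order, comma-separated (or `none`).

i → no match
ii → no match
iii → no match
iv → no match
v → no match
vi → no match
vii → no match
viii → no match

none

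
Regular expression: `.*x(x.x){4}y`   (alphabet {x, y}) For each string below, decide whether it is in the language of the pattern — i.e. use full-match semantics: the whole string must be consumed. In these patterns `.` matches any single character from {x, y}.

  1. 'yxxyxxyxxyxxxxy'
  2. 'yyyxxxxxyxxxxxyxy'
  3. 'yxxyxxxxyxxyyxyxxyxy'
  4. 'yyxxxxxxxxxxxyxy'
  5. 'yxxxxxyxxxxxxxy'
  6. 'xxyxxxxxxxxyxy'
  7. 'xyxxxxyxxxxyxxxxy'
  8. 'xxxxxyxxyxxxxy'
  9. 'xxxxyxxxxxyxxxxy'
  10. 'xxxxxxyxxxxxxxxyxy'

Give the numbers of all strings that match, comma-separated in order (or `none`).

1, 2, 4, 5, 6, 8, 9, 10

1 → match
2 → match
3 → no match
4 → match
5 → match
6 → match
7 → no match
8 → match
9 → match
10 → match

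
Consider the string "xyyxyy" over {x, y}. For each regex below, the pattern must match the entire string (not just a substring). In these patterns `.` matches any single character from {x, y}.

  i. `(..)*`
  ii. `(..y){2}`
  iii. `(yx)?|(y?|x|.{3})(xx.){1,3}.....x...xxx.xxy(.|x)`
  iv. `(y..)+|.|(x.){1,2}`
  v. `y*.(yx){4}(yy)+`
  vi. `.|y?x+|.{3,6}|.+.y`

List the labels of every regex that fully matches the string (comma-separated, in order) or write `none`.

i, ii, vi

i → match
ii → match
iii → no match
iv → no match
v → no match
vi → match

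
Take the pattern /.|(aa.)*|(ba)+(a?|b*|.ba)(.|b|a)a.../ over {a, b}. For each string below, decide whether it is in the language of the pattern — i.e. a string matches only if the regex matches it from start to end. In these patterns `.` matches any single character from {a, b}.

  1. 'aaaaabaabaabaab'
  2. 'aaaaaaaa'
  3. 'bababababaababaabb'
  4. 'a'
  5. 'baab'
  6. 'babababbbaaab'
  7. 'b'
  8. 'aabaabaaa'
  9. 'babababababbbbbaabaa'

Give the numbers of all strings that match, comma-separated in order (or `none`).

1 → match
2. 'aaaaaaaa' → no match
3 → match
4. 'a' → match
5. 'baab' → no match
6 → match
7. 'b' → match
8. 'aabaabaaa' → match
9 → match

1, 3, 4, 6, 7, 8, 9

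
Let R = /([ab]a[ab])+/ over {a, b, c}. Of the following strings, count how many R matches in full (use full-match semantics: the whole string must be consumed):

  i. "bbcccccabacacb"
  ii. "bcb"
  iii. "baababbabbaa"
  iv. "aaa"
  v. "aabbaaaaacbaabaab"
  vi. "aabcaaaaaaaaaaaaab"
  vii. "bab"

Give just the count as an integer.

3

i → no match
ii → no match
iii → match
iv → match
v → no match
vi → no match
vii → match
Total matched: 3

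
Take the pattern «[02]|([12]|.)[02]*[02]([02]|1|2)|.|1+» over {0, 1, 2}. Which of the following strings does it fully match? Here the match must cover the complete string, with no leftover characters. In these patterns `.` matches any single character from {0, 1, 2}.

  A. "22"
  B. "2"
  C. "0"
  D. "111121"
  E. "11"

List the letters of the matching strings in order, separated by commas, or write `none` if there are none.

A → no match
B → match
C → match
D → no match
E → match

B, C, E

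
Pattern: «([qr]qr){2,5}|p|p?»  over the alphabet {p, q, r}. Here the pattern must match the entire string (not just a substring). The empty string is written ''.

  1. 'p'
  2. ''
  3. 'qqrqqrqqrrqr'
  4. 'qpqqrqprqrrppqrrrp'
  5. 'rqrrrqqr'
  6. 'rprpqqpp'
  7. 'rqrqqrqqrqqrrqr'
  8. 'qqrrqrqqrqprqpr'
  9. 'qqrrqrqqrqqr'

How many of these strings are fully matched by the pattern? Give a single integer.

1 → match
2 → match
3 → match
4 → no match
5 → no match
6 → no match
7 → match
8 → no match
9 → match
Total matched: 5

5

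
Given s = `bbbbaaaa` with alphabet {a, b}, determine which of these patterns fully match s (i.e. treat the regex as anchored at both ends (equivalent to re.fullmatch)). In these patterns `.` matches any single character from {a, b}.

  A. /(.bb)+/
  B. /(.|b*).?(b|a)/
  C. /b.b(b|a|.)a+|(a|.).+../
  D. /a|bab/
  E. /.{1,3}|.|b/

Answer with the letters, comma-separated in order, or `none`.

A → no match — must end with `bb`
B → no match
C → match
D → no match
E → no match

C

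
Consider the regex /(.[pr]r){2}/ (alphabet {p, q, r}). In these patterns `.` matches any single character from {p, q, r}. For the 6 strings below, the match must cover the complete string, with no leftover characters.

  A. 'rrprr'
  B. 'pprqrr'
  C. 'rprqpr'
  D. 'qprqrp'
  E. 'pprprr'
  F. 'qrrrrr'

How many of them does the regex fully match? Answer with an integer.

A → no match
B → match
C → match
D → no match — must end with 'r'
E → match
F → match
Total matched: 4

4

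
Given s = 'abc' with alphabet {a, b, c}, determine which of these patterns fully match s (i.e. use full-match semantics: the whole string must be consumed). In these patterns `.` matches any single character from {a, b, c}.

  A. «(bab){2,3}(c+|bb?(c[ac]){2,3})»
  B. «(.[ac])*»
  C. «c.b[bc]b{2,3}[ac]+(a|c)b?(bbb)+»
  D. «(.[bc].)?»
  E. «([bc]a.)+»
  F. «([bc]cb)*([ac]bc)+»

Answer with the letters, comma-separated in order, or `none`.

A → no match — must start with 'bab'
B → no match
C → no match — must start with 'c'
D → match
E → no match
F → match

D, F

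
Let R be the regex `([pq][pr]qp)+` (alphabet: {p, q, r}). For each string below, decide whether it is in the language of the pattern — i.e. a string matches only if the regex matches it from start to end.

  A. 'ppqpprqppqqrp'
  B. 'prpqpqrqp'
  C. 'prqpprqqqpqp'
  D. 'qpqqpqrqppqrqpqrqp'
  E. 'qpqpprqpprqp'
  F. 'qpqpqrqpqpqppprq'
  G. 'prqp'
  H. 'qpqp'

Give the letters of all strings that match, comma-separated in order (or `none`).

E, G, H

A → no match — must end with 'qp'
B → no match
C → no match
D → no match
E → match
F → no match — must end with 'qp'
G → match
H → match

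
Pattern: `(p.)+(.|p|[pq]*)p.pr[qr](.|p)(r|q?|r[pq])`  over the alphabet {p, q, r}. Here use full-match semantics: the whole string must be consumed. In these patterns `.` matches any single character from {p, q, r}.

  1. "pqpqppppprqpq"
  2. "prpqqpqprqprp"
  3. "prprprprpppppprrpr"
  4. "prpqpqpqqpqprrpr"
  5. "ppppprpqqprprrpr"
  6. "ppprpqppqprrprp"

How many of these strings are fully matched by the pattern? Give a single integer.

6

1 → match
2 → match
3 → match
4 → match
5 → match
6 → match
Total matched: 6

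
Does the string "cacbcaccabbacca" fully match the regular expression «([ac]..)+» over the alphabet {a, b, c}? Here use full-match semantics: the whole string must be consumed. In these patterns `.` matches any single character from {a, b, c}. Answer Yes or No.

No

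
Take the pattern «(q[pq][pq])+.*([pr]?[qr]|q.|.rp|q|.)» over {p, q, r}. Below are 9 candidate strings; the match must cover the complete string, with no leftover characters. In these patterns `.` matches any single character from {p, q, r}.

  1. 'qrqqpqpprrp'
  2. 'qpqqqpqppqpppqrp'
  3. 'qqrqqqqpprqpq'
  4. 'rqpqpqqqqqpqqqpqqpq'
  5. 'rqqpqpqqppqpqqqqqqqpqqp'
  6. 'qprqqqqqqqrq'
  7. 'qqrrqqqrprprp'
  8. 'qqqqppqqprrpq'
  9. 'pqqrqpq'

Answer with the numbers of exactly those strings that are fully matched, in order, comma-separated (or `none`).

2, 8

1. 'qrqqpqpprrp' → no match
2 → match
3 → no match
4 → no match — must start with 'q'
5 → no match — must start with 'q'
6. 'qprqqqqqqqrq' → no match
7 → no match
8 → match
9. 'pqqrqpq' → no match — must start with 'q'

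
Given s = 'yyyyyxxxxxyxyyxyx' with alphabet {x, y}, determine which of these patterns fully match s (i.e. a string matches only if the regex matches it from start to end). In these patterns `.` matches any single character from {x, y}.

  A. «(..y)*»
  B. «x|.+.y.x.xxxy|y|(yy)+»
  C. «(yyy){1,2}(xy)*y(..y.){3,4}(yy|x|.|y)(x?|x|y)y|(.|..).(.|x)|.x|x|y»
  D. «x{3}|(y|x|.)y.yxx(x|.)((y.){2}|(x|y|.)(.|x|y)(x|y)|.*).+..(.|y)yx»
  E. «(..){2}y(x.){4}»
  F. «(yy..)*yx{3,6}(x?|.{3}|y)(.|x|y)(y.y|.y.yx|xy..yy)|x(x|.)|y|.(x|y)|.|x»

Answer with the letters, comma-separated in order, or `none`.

F

A → no match
B → no match
C → no match
D → no match
E → no match
F → match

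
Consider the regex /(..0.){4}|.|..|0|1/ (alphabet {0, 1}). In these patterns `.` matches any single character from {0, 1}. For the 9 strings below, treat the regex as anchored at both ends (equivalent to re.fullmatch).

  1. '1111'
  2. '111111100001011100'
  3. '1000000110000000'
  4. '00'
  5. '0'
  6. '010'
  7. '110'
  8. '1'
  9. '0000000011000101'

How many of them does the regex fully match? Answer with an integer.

1 → no match
2 → no match
3 → match
4 → match
5 → match
6 → no match
7 → no match
8 → match
9 → match
Total matched: 5

5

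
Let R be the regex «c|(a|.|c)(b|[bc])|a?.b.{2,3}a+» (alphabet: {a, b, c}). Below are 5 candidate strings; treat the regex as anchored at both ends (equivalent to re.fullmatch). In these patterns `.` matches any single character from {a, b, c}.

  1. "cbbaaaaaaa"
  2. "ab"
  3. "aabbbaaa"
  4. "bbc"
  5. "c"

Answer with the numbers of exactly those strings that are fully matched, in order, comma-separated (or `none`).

1, 2, 3, 5

1 → match
2 → match
3 → match
4 → no match
5 → match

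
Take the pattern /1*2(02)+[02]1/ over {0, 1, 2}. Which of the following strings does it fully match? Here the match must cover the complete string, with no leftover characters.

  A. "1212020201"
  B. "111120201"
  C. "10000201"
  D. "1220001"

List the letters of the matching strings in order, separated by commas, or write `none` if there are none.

A → no match
B → match
C → no match
D → no match

B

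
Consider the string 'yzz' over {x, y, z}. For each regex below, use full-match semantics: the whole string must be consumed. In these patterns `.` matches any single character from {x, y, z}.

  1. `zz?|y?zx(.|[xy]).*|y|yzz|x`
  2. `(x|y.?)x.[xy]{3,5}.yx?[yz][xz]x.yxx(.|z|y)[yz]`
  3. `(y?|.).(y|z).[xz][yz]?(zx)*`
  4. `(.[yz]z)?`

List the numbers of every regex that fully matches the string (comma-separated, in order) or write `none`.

1, 4

1 → match
2 → no match
3 → no match
4 → match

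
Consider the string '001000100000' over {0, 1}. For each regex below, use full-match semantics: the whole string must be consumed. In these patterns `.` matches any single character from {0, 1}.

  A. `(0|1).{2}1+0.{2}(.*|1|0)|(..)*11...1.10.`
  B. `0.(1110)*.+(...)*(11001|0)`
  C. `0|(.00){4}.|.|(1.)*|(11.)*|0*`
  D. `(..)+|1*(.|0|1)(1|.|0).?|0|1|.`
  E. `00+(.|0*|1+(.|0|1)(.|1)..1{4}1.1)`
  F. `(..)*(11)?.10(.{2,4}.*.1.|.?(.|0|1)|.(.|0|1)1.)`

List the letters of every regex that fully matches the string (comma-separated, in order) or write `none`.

A → no match
B → match
C → no match
D → match
E → no match
F → no match

B, D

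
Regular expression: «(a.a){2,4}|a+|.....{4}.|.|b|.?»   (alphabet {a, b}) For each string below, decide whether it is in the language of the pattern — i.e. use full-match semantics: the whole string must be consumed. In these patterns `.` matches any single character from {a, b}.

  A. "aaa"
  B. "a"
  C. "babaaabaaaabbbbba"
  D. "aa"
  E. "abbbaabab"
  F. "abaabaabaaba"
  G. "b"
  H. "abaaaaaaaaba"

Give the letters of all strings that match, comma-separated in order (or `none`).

A → match
B → match
C → no match
D → match
E → match
F → match
G → match
H → match

A, B, D, E, F, G, H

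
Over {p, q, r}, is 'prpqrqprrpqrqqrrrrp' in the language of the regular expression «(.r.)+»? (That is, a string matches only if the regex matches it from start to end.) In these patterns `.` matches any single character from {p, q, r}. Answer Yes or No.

No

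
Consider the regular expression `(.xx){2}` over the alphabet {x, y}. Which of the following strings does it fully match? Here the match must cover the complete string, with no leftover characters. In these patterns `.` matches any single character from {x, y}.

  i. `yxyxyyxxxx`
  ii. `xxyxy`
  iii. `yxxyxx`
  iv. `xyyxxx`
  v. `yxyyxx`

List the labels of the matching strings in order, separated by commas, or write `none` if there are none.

iii

i → no match
ii → no match — must end with `xx`
iii → match
iv → no match
v → no match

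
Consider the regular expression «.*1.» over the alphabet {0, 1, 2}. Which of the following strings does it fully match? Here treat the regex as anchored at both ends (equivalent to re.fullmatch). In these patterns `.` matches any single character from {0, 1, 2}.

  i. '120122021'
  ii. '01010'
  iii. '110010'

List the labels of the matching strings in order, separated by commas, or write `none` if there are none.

ii, iii

i → no match
ii → match
iii → match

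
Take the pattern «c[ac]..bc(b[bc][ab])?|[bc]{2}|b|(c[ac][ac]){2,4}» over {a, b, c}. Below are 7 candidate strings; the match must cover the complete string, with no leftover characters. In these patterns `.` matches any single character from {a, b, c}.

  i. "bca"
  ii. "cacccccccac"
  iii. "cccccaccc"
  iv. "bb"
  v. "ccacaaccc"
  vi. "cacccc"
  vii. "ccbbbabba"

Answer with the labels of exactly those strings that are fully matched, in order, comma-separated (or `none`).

iii, iv, v, vi

i → no match
ii → no match
iii → match
iv → match
v → match
vi → match
vii → no match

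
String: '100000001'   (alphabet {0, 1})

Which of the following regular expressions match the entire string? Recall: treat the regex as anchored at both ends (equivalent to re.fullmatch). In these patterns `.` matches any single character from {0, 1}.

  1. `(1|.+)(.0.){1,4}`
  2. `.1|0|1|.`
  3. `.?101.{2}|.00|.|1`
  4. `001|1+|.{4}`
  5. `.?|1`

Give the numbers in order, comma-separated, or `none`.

1

1 → match
2 → no match
3 → no match
4 → no match
5 → no match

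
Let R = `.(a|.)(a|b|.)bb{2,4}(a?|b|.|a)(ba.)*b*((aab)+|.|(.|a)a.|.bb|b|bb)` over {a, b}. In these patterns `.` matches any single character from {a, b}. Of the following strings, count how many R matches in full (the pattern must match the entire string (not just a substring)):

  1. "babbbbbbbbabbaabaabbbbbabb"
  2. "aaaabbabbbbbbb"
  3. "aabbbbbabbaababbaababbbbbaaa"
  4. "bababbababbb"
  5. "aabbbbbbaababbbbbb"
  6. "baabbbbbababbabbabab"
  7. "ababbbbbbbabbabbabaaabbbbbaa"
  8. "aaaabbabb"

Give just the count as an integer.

3

1 → match
2 → no match
3 → match
4 → no match
5 → match
6 → no match
7 → no match
8 → no match
Total matched: 3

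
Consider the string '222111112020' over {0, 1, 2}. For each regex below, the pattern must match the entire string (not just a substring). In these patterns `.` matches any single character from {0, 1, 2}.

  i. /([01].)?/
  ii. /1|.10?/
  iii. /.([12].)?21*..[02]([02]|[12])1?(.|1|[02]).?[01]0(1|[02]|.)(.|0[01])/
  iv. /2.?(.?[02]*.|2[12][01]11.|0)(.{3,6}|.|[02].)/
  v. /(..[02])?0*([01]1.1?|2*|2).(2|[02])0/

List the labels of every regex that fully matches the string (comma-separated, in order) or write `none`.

iv

i → no match
ii → no match
iii → no match
iv → match
v → no match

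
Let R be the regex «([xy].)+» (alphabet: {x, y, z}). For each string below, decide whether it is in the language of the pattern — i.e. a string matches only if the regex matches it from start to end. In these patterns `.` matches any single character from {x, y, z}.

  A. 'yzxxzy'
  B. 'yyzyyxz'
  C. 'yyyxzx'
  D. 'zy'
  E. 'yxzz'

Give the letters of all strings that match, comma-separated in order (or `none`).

A. 'yzxxzy' → no match
B. 'yyzyyxz' → no match
C. 'yyyxzx' → no match
D. 'zy' → no match
E. 'yxzz' → no match

none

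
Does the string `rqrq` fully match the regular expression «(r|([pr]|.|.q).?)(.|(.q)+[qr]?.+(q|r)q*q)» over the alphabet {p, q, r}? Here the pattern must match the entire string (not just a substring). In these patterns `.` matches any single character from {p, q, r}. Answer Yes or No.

Yes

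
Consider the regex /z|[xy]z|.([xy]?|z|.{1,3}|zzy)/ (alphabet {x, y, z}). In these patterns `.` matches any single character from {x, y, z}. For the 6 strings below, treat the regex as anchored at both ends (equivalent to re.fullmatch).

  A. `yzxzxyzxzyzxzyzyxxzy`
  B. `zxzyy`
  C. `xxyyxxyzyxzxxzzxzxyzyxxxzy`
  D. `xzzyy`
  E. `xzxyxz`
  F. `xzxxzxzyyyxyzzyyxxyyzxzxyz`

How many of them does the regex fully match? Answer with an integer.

A → no match
B → no match
C → no match
D → no match
E → no match
F → no match
Total matched: 0

0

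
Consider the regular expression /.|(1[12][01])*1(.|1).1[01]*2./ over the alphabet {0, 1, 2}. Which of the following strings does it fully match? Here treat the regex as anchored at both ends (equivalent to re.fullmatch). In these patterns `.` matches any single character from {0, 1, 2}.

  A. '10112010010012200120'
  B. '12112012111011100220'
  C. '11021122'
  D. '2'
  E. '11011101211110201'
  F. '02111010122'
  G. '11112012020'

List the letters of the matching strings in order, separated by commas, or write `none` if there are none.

A → no match
B → no match
C → no match
D → match
E → no match
F → no match
G → no match

D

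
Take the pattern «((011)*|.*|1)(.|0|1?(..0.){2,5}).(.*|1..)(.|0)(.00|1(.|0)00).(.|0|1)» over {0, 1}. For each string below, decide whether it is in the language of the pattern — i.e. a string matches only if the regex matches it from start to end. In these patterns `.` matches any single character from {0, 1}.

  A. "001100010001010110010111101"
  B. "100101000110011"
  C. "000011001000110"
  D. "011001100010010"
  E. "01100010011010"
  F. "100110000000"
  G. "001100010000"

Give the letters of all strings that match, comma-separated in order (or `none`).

B, D, F, G

A → no match
B → match
C → no match
D → match
E → no match
F → match
G → match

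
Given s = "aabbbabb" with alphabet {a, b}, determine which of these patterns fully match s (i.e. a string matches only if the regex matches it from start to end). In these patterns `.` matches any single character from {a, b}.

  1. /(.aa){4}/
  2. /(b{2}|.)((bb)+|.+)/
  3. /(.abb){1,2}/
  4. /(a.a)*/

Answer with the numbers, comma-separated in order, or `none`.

1 → no match — must end with "aa"
2 → match
3 → match
4 → no match

2, 3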